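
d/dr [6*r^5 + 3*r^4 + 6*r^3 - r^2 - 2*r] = 30*r^4 + 12*r^3 + 18*r^2 - 2*r - 2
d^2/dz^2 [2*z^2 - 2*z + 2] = 4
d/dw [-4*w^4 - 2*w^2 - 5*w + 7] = -16*w^3 - 4*w - 5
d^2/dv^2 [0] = 0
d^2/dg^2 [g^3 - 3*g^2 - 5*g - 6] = 6*g - 6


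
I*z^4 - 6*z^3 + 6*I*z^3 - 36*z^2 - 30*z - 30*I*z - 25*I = (z + 5)*(z + I)*(z + 5*I)*(I*z + I)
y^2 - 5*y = y*(y - 5)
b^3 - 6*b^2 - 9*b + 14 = (b - 7)*(b - 1)*(b + 2)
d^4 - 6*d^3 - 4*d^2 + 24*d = d*(d - 6)*(d - 2)*(d + 2)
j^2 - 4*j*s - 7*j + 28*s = (j - 7)*(j - 4*s)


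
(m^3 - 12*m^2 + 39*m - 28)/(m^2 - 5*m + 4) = m - 7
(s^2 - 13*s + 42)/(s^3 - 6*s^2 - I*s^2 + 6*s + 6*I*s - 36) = (s - 7)/(s^2 - I*s + 6)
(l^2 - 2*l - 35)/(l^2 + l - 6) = (l^2 - 2*l - 35)/(l^2 + l - 6)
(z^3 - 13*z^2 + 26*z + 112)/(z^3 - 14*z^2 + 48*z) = (z^2 - 5*z - 14)/(z*(z - 6))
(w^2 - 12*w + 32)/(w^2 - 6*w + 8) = (w - 8)/(w - 2)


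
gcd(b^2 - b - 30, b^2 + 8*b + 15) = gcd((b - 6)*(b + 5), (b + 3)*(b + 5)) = b + 5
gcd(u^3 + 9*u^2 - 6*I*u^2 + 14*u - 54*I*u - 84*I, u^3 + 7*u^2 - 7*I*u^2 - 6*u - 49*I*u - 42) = u^2 + u*(7 - 6*I) - 42*I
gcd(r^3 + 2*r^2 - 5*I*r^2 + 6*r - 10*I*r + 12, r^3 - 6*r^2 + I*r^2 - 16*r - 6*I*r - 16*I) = r^2 + r*(2 + I) + 2*I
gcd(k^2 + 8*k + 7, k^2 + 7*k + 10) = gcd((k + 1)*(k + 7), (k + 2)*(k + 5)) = 1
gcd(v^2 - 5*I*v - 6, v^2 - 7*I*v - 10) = v - 2*I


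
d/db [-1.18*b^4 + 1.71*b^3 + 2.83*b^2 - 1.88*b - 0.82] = -4.72*b^3 + 5.13*b^2 + 5.66*b - 1.88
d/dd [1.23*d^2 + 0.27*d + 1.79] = 2.46*d + 0.27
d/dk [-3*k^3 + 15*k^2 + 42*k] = -9*k^2 + 30*k + 42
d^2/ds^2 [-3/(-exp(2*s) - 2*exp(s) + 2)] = 6*(4*(exp(s) + 1)^2*exp(s) - (2*exp(s) + 1)*(exp(2*s) + 2*exp(s) - 2))*exp(s)/(exp(2*s) + 2*exp(s) - 2)^3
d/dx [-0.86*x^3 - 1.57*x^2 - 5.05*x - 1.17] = -2.58*x^2 - 3.14*x - 5.05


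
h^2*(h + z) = h^3 + h^2*z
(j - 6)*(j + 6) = j^2 - 36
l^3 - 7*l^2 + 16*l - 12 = (l - 3)*(l - 2)^2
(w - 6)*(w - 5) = w^2 - 11*w + 30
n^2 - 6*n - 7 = (n - 7)*(n + 1)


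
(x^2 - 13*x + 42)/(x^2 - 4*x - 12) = (x - 7)/(x + 2)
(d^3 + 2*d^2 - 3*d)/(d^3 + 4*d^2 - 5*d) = (d + 3)/(d + 5)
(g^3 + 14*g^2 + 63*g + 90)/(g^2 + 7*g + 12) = (g^2 + 11*g + 30)/(g + 4)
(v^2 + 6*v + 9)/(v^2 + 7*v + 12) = (v + 3)/(v + 4)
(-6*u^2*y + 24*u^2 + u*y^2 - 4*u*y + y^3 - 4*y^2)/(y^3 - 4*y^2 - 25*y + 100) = (-6*u^2 + u*y + y^2)/(y^2 - 25)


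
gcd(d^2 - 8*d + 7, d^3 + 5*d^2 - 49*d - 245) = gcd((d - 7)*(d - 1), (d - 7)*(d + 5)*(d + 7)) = d - 7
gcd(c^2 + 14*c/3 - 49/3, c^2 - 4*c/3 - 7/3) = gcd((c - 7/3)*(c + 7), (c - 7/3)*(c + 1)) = c - 7/3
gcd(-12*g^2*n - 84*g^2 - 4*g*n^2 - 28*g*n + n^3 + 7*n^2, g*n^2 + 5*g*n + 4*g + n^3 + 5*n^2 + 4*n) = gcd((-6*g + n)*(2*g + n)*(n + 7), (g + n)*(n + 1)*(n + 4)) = 1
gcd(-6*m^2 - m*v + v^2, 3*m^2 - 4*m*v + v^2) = -3*m + v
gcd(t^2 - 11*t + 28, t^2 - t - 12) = t - 4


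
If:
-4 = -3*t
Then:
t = 4/3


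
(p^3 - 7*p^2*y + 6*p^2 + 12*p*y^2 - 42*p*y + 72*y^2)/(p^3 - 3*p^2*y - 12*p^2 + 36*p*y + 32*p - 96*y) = (p^2 - 4*p*y + 6*p - 24*y)/(p^2 - 12*p + 32)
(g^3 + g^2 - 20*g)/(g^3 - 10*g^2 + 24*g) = (g + 5)/(g - 6)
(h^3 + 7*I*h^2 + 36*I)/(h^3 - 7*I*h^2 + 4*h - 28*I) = (h^2 + 9*I*h - 18)/(h^2 - 5*I*h + 14)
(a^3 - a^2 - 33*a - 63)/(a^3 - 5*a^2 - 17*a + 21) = (a + 3)/(a - 1)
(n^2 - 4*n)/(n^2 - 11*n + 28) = n/(n - 7)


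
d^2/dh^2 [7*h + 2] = 0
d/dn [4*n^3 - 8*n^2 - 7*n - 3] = 12*n^2 - 16*n - 7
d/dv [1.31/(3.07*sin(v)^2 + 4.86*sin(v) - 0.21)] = -(8.0434*sin(v) + 6.3666)*cos(v)/(3.07*sin(v)^2 + 4.86*sin(v) - 0.21)^2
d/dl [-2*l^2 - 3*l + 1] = -4*l - 3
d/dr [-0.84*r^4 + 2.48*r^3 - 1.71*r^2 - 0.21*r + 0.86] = -3.36*r^3 + 7.44*r^2 - 3.42*r - 0.21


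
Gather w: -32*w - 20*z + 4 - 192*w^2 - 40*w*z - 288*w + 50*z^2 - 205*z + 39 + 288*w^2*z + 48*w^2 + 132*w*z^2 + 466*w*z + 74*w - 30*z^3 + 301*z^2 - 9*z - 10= w^2*(288*z - 144) + w*(132*z^2 + 426*z - 246) - 30*z^3 + 351*z^2 - 234*z + 33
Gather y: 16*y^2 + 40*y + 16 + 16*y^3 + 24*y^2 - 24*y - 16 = 16*y^3 + 40*y^2 + 16*y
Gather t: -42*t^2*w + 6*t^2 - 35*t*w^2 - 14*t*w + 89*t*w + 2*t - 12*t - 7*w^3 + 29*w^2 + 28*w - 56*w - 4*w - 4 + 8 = t^2*(6 - 42*w) + t*(-35*w^2 + 75*w - 10) - 7*w^3 + 29*w^2 - 32*w + 4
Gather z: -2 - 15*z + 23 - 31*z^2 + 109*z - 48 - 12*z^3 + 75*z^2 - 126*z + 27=-12*z^3 + 44*z^2 - 32*z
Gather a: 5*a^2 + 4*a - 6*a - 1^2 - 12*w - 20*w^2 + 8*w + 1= 5*a^2 - 2*a - 20*w^2 - 4*w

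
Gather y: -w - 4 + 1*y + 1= -w + y - 3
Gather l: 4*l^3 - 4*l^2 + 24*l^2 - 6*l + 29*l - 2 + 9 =4*l^3 + 20*l^2 + 23*l + 7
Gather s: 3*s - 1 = 3*s - 1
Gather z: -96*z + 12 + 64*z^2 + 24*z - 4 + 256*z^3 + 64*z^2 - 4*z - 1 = 256*z^3 + 128*z^2 - 76*z + 7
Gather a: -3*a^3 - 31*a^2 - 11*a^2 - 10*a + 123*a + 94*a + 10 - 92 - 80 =-3*a^3 - 42*a^2 + 207*a - 162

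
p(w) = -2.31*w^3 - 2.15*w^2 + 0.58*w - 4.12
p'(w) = -6.93*w^2 - 4.3*w + 0.58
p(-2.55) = 18.72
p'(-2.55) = -33.52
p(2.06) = -32.24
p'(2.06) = -37.69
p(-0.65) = -4.77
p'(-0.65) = 0.45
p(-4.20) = 126.66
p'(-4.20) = -103.61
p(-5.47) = 306.45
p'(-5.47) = -183.25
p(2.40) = -47.05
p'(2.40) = -49.66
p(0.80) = -6.21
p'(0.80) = -7.30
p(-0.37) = -4.51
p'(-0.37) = 1.22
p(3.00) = -84.10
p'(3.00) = -74.69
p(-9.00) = 1500.50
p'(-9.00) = -522.05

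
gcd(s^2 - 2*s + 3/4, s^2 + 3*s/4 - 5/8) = s - 1/2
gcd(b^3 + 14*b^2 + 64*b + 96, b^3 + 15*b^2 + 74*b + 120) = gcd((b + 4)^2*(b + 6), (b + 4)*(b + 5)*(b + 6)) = b^2 + 10*b + 24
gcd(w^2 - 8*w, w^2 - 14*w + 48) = w - 8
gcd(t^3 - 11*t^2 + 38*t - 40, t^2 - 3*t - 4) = t - 4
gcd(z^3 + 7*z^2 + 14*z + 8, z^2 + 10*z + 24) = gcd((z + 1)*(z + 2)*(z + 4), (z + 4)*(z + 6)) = z + 4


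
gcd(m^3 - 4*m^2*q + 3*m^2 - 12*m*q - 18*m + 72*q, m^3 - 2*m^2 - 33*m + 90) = m^2 + 3*m - 18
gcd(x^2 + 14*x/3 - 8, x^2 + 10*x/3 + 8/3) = 1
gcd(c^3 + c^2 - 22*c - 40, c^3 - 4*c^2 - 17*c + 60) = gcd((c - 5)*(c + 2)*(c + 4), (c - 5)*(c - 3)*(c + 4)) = c^2 - c - 20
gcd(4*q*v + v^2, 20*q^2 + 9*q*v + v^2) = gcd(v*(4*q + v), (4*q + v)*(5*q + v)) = 4*q + v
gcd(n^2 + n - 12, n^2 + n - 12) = n^2 + n - 12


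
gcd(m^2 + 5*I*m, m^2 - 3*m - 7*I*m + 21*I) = 1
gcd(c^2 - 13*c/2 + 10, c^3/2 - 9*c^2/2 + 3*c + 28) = c - 4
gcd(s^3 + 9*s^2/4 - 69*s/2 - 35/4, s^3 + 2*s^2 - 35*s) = s^2 + 2*s - 35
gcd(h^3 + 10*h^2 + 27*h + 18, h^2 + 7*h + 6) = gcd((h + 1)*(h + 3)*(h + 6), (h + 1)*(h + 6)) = h^2 + 7*h + 6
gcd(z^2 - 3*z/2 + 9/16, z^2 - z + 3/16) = z - 3/4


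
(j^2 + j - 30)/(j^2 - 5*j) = (j + 6)/j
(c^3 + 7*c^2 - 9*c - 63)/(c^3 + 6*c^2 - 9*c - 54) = (c + 7)/(c + 6)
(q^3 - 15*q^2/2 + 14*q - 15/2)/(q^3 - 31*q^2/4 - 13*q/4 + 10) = 2*(2*q^2 - 13*q + 15)/(4*q^2 - 27*q - 40)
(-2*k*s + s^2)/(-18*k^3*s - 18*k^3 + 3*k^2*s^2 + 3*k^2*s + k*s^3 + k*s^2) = s*(-2*k + s)/(k*(-18*k^2*s - 18*k^2 + 3*k*s^2 + 3*k*s + s^3 + s^2))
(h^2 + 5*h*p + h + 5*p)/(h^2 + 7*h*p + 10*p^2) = (h + 1)/(h + 2*p)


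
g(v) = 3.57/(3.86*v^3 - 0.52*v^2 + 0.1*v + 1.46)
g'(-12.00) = -0.00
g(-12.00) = -0.00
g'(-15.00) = -0.00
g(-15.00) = -0.00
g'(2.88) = -0.04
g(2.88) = 0.04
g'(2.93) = -0.04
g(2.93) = 0.04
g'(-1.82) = -0.26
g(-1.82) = -0.15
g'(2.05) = -0.16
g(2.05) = 0.11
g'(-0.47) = -13.95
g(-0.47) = 3.98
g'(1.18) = -1.03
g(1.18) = 0.50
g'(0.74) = -2.56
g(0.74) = 1.27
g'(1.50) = -0.48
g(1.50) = 0.27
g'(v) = 3.57*(-11.58*v^2 + 1.04*v - 0.1)/(3.86*v^3 - 0.52*v^2 + 0.1*v + 1.46)^2 = (-41.3406*v^2 + 3.7128*v - 0.357)/(3.86*v^3 - 0.52*v^2 + 0.1*v + 1.46)^2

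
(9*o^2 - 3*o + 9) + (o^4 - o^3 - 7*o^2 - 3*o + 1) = o^4 - o^3 + 2*o^2 - 6*o + 10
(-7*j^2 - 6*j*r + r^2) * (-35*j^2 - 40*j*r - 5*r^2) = 245*j^4 + 490*j^3*r + 240*j^2*r^2 - 10*j*r^3 - 5*r^4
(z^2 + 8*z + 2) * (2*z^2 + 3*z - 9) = 2*z^4 + 19*z^3 + 19*z^2 - 66*z - 18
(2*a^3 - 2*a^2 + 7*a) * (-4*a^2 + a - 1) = -8*a^5 + 10*a^4 - 32*a^3 + 9*a^2 - 7*a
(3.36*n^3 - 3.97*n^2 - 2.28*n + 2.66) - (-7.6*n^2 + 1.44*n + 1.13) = 3.36*n^3 + 3.63*n^2 - 3.72*n + 1.53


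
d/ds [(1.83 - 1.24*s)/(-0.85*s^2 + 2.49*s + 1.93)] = (-1.054*s^2 + 3.111*s - 6.9499)/(0.7225*s^4 - 4.233*s^3 + 2.9191*s^2 + 9.6114*s + 3.7249)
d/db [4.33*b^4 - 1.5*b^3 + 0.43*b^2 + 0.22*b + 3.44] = 17.32*b^3 - 4.5*b^2 + 0.86*b + 0.22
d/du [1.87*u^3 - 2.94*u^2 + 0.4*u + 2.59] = 5.61*u^2 - 5.88*u + 0.4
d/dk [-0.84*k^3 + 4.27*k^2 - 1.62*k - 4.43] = -2.52*k^2 + 8.54*k - 1.62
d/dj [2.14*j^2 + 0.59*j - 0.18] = 4.28*j + 0.59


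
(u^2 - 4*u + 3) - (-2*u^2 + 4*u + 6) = 3*u^2 - 8*u - 3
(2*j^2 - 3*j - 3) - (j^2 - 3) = j^2 - 3*j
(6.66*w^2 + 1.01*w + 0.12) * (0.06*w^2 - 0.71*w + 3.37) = 0.3996*w^4 - 4.668*w^3 + 21.7343*w^2 + 3.3185*w + 0.4044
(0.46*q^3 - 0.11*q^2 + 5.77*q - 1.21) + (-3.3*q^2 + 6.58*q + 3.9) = 0.46*q^3 - 3.41*q^2 + 12.35*q + 2.69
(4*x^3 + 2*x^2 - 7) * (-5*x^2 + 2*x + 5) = -20*x^5 - 2*x^4 + 24*x^3 + 45*x^2 - 14*x - 35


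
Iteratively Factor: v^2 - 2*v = (v)*(v - 2)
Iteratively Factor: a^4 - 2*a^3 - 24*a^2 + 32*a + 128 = (a - 4)*(a^3 + 2*a^2 - 16*a - 32) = (a - 4)^2*(a^2 + 6*a + 8) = (a - 4)^2*(a + 2)*(a + 4)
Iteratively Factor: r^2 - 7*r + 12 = (r - 3)*(r - 4)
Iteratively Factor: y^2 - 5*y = (y - 5)*(y)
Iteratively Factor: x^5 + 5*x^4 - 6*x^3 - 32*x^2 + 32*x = (x + 4)*(x^4 + x^3 - 10*x^2 + 8*x) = x*(x + 4)*(x^3 + x^2 - 10*x + 8) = x*(x + 4)^2*(x^2 - 3*x + 2) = x*(x - 2)*(x + 4)^2*(x - 1)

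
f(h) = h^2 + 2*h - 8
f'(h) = 2*h + 2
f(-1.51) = -8.74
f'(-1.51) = -1.02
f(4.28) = 18.88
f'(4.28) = 10.56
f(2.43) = 2.76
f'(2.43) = 6.86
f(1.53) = -2.60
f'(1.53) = 5.06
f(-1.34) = -8.88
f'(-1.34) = -0.68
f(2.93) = 6.44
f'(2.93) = 7.86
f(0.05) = -7.90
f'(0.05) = 2.10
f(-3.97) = -0.18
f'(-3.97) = -5.94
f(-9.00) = 55.00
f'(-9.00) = -16.00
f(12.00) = 160.00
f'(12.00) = 26.00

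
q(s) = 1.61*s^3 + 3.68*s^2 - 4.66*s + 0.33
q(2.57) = 39.99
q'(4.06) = 104.84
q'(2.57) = 46.16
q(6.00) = 452.61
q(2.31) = 29.05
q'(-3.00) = 16.73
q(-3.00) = 3.96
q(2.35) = 30.60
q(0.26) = -0.60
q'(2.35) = 39.31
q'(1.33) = 13.67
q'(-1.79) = -2.36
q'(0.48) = -0.01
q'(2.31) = 38.11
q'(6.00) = 213.38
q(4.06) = 149.82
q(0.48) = -0.88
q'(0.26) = -2.42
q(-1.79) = 11.23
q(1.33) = 4.43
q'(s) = 4.83*s^2 + 7.36*s - 4.66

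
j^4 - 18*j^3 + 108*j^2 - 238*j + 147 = (j - 7)^2*(j - 3)*(j - 1)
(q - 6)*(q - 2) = q^2 - 8*q + 12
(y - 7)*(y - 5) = y^2 - 12*y + 35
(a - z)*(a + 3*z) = a^2 + 2*a*z - 3*z^2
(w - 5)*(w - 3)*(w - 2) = w^3 - 10*w^2 + 31*w - 30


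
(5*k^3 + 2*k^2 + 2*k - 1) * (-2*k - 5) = -10*k^4 - 29*k^3 - 14*k^2 - 8*k + 5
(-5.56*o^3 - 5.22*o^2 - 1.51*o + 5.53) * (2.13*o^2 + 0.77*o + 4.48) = -11.8428*o^5 - 15.3998*o^4 - 32.1445*o^3 - 12.7694*o^2 - 2.5067*o + 24.7744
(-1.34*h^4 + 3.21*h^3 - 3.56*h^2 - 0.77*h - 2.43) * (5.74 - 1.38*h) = 1.8492*h^5 - 12.1214*h^4 + 23.3382*h^3 - 19.3718*h^2 - 1.0664*h - 13.9482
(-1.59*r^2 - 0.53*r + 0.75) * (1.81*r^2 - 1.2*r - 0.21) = -2.8779*r^4 + 0.9487*r^3 + 2.3274*r^2 - 0.7887*r - 0.1575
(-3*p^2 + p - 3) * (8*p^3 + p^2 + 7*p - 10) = -24*p^5 + 5*p^4 - 44*p^3 + 34*p^2 - 31*p + 30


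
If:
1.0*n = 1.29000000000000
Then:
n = 1.29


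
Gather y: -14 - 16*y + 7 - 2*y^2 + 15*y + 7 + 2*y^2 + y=0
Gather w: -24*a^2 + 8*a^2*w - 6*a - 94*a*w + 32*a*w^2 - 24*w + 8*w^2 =-24*a^2 - 6*a + w^2*(32*a + 8) + w*(8*a^2 - 94*a - 24)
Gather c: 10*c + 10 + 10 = 10*c + 20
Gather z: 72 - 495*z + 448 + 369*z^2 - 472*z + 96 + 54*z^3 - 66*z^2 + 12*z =54*z^3 + 303*z^2 - 955*z + 616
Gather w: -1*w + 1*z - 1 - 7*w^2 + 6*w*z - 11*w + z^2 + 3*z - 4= -7*w^2 + w*(6*z - 12) + z^2 + 4*z - 5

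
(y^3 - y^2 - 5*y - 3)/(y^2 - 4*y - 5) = (y^2 - 2*y - 3)/(y - 5)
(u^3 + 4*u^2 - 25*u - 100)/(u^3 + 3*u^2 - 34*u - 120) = (u - 5)/(u - 6)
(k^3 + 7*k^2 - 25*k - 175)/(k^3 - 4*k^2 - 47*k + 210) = (k + 5)/(k - 6)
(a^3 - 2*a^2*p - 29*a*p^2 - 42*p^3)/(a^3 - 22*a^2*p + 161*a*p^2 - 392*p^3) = (a^2 + 5*a*p + 6*p^2)/(a^2 - 15*a*p + 56*p^2)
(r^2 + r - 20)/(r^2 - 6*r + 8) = (r + 5)/(r - 2)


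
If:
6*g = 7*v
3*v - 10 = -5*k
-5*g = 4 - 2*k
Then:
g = 0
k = 2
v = 0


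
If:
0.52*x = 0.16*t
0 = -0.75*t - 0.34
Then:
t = -0.45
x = -0.14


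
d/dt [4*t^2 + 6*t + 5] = 8*t + 6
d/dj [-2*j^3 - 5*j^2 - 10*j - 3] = -6*j^2 - 10*j - 10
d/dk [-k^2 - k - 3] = -2*k - 1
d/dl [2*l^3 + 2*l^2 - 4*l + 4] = 6*l^2 + 4*l - 4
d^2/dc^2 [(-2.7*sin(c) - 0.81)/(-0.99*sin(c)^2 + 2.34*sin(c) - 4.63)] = (-2.64627*sin(c)^5 - 9.430344*sin(c)^4 + 85.177818*sin(c)^3 - 14.073102*sin(c)^2 - 152.169948*sin(c) + 59.949558)/(0.970299*sin(c)^6 - 6.880302*sin(c)^5 + 29.876121*sin(c)^4 - 77.168052*sin(c)^3 + 139.723677*sin(c)^2 - 150.487038*sin(c) + 99.252847)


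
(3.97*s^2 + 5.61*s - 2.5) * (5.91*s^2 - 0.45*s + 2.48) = 23.4627*s^4 + 31.3686*s^3 - 7.4539*s^2 + 15.0378*s - 6.2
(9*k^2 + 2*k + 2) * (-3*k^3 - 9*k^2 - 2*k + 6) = -27*k^5 - 87*k^4 - 42*k^3 + 32*k^2 + 8*k + 12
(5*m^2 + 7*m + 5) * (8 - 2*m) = -10*m^3 + 26*m^2 + 46*m + 40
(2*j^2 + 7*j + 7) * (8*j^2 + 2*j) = 16*j^4 + 60*j^3 + 70*j^2 + 14*j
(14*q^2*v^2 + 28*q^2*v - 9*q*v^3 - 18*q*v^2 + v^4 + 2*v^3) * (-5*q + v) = -70*q^3*v^2 - 140*q^3*v + 59*q^2*v^3 + 118*q^2*v^2 - 14*q*v^4 - 28*q*v^3 + v^5 + 2*v^4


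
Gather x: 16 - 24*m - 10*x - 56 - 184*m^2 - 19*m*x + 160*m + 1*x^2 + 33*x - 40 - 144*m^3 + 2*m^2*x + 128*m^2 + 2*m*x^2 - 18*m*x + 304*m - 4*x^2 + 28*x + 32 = -144*m^3 - 56*m^2 + 440*m + x^2*(2*m - 3) + x*(2*m^2 - 37*m + 51) - 48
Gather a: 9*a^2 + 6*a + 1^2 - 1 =9*a^2 + 6*a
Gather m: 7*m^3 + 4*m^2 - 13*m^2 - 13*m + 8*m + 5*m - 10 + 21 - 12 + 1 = 7*m^3 - 9*m^2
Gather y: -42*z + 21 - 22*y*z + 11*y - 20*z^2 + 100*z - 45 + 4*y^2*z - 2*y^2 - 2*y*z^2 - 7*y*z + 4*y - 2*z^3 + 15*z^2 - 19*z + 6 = y^2*(4*z - 2) + y*(-2*z^2 - 29*z + 15) - 2*z^3 - 5*z^2 + 39*z - 18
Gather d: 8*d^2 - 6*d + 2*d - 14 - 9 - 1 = 8*d^2 - 4*d - 24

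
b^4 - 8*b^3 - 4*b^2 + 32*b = b*(b - 8)*(b - 2)*(b + 2)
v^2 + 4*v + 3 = (v + 1)*(v + 3)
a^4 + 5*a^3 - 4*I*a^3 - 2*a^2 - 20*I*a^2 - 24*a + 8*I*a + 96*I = (a - 2)*(a + 3)*(a + 4)*(a - 4*I)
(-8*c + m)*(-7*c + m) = 56*c^2 - 15*c*m + m^2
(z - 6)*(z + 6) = z^2 - 36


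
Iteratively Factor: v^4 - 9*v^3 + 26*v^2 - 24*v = (v - 4)*(v^3 - 5*v^2 + 6*v) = (v - 4)*(v - 2)*(v^2 - 3*v) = v*(v - 4)*(v - 2)*(v - 3)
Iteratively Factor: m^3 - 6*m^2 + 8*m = (m - 4)*(m^2 - 2*m) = m*(m - 4)*(m - 2)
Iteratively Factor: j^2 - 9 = (j + 3)*(j - 3)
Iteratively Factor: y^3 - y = (y + 1)*(y^2 - y) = (y - 1)*(y + 1)*(y)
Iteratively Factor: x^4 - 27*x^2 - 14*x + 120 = (x + 4)*(x^3 - 4*x^2 - 11*x + 30) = (x - 5)*(x + 4)*(x^2 + x - 6) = (x - 5)*(x - 2)*(x + 4)*(x + 3)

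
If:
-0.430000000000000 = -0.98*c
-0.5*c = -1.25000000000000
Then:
No Solution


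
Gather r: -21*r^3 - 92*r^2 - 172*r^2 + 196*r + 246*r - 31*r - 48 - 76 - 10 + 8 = -21*r^3 - 264*r^2 + 411*r - 126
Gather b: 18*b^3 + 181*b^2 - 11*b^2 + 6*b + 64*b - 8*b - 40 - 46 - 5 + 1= 18*b^3 + 170*b^2 + 62*b - 90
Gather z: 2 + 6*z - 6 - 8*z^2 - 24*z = -8*z^2 - 18*z - 4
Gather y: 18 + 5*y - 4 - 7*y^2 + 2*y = -7*y^2 + 7*y + 14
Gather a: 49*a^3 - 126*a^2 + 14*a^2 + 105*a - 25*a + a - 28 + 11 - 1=49*a^3 - 112*a^2 + 81*a - 18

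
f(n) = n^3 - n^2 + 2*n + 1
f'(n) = 3*n^2 - 2*n + 2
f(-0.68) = -1.14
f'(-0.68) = 4.75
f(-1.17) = -4.31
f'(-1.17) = 8.45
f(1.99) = 8.90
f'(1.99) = 9.90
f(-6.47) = -324.64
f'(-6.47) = 140.52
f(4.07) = 59.99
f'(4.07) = 43.55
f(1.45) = 4.85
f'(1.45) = 5.41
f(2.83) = 21.32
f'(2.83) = 20.37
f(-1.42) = -6.72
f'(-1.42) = 10.89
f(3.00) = 25.00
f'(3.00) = 23.00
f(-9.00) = -827.00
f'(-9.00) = 263.00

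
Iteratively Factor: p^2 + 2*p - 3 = (p + 3)*(p - 1)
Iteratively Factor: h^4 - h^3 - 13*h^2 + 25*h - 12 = (h + 4)*(h^3 - 5*h^2 + 7*h - 3) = (h - 1)*(h + 4)*(h^2 - 4*h + 3) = (h - 3)*(h - 1)*(h + 4)*(h - 1)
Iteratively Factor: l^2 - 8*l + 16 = (l - 4)*(l - 4)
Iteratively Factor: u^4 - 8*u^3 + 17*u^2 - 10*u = (u)*(u^3 - 8*u^2 + 17*u - 10) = u*(u - 1)*(u^2 - 7*u + 10) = u*(u - 5)*(u - 1)*(u - 2)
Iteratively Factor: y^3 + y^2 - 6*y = (y + 3)*(y^2 - 2*y) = y*(y + 3)*(y - 2)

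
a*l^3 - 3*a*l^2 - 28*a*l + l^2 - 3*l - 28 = (l - 7)*(l + 4)*(a*l + 1)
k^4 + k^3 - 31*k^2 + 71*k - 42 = (k - 3)*(k - 2)*(k - 1)*(k + 7)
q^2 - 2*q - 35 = (q - 7)*(q + 5)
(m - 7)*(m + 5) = m^2 - 2*m - 35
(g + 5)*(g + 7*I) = g^2 + 5*g + 7*I*g + 35*I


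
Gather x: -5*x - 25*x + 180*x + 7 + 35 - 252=150*x - 210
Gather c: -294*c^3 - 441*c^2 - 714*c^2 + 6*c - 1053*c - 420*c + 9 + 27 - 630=-294*c^3 - 1155*c^2 - 1467*c - 594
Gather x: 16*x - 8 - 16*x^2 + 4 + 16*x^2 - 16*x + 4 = 0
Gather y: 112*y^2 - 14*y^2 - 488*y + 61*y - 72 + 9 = 98*y^2 - 427*y - 63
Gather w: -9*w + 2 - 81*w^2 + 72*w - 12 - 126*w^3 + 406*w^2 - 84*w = -126*w^3 + 325*w^2 - 21*w - 10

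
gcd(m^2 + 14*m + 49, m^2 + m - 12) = 1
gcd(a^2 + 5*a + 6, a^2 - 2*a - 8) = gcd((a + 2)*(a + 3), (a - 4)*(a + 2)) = a + 2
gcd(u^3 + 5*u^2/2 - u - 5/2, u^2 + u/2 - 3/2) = u - 1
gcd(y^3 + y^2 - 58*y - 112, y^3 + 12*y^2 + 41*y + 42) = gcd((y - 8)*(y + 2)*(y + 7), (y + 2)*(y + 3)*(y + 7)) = y^2 + 9*y + 14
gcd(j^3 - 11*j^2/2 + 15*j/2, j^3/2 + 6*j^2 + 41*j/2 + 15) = 1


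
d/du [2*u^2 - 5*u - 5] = 4*u - 5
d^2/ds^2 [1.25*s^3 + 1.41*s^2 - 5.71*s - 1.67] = 7.5*s + 2.82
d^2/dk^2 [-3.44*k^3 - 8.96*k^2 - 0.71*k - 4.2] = -20.64*k - 17.92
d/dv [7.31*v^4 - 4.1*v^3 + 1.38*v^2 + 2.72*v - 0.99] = 29.24*v^3 - 12.3*v^2 + 2.76*v + 2.72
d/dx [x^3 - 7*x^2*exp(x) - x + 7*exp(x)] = -7*x^2*exp(x) + 3*x^2 - 14*x*exp(x) + 7*exp(x) - 1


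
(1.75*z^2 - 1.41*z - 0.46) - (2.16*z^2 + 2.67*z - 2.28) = -0.41*z^2 - 4.08*z + 1.82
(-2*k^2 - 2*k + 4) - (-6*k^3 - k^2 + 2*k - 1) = 6*k^3 - k^2 - 4*k + 5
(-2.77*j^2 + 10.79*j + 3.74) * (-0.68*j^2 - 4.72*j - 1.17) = 1.8836*j^4 + 5.7372*j^3 - 50.2311*j^2 - 30.2771*j - 4.3758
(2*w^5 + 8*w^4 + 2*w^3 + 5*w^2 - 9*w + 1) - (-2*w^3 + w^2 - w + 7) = 2*w^5 + 8*w^4 + 4*w^3 + 4*w^2 - 8*w - 6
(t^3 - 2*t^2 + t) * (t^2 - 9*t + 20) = t^5 - 11*t^4 + 39*t^3 - 49*t^2 + 20*t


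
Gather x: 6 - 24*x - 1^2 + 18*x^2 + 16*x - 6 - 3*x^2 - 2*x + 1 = 15*x^2 - 10*x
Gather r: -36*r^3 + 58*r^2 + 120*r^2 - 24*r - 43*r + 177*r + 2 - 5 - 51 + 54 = -36*r^3 + 178*r^2 + 110*r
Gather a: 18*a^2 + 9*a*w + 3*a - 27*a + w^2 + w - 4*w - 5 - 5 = 18*a^2 + a*(9*w - 24) + w^2 - 3*w - 10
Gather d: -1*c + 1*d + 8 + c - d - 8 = 0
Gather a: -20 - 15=-35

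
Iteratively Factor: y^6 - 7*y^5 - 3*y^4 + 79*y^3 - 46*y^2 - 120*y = (y + 1)*(y^5 - 8*y^4 + 5*y^3 + 74*y^2 - 120*y) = (y + 1)*(y + 3)*(y^4 - 11*y^3 + 38*y^2 - 40*y) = (y - 5)*(y + 1)*(y + 3)*(y^3 - 6*y^2 + 8*y) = (y - 5)*(y - 4)*(y + 1)*(y + 3)*(y^2 - 2*y) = y*(y - 5)*(y - 4)*(y + 1)*(y + 3)*(y - 2)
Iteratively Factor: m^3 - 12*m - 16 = (m - 4)*(m^2 + 4*m + 4) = (m - 4)*(m + 2)*(m + 2)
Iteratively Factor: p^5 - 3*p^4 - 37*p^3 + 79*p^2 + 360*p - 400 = (p + 4)*(p^4 - 7*p^3 - 9*p^2 + 115*p - 100) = (p + 4)^2*(p^3 - 11*p^2 + 35*p - 25) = (p - 5)*(p + 4)^2*(p^2 - 6*p + 5) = (p - 5)^2*(p + 4)^2*(p - 1)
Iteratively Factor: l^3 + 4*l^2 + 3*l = (l + 1)*(l^2 + 3*l) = l*(l + 1)*(l + 3)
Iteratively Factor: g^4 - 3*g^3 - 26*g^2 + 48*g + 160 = (g + 2)*(g^3 - 5*g^2 - 16*g + 80) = (g - 5)*(g + 2)*(g^2 - 16) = (g - 5)*(g + 2)*(g + 4)*(g - 4)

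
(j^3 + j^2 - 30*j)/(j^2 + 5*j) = (j^2 + j - 30)/(j + 5)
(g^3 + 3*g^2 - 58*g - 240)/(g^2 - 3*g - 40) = g + 6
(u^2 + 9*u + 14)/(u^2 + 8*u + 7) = (u + 2)/(u + 1)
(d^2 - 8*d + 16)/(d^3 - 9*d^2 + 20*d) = (d - 4)/(d*(d - 5))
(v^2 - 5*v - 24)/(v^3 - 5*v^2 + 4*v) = (v^2 - 5*v - 24)/(v*(v^2 - 5*v + 4))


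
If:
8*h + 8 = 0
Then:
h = -1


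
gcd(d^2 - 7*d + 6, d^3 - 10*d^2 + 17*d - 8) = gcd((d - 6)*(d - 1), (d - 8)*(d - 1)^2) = d - 1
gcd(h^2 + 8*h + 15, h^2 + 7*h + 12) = h + 3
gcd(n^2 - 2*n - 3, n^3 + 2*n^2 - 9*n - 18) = n - 3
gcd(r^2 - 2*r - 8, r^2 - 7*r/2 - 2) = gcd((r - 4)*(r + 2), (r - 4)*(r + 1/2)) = r - 4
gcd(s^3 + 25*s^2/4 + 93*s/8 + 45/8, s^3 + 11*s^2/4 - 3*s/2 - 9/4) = s^2 + 15*s/4 + 9/4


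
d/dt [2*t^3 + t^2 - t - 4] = 6*t^2 + 2*t - 1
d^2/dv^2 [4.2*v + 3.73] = 0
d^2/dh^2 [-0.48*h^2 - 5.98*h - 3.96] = -0.960000000000000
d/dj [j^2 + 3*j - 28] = 2*j + 3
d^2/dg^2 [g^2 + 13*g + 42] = 2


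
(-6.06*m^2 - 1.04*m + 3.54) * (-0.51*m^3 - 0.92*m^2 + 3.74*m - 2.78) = 3.0906*m^5 + 6.1056*m^4 - 23.513*m^3 + 9.7004*m^2 + 16.1308*m - 9.8412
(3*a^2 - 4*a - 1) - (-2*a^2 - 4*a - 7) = 5*a^2 + 6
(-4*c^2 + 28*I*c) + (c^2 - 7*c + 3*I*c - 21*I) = -3*c^2 - 7*c + 31*I*c - 21*I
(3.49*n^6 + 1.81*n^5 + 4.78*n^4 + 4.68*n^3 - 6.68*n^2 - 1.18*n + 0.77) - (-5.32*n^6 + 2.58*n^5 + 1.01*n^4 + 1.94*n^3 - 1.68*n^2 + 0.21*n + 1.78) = 8.81*n^6 - 0.77*n^5 + 3.77*n^4 + 2.74*n^3 - 5.0*n^2 - 1.39*n - 1.01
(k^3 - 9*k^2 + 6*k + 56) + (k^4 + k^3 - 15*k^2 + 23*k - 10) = k^4 + 2*k^3 - 24*k^2 + 29*k + 46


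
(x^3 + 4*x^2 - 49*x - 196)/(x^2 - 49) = x + 4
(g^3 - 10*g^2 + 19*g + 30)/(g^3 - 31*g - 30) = (g - 5)/(g + 5)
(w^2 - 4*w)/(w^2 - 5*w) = (w - 4)/(w - 5)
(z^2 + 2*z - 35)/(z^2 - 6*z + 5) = (z + 7)/(z - 1)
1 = 1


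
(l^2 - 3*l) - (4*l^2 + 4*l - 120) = -3*l^2 - 7*l + 120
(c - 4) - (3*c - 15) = 11 - 2*c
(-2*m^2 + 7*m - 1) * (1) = -2*m^2 + 7*m - 1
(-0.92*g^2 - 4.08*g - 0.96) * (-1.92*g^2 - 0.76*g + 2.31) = 1.7664*g^4 + 8.5328*g^3 + 2.8188*g^2 - 8.6952*g - 2.2176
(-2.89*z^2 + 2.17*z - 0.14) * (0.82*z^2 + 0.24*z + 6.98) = -2.3698*z^4 + 1.0858*z^3 - 19.7662*z^2 + 15.113*z - 0.9772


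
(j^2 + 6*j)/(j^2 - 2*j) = (j + 6)/(j - 2)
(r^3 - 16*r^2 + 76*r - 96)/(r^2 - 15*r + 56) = (r^2 - 8*r + 12)/(r - 7)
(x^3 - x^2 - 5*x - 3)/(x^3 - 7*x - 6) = (x + 1)/(x + 2)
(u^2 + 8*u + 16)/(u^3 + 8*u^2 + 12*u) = (u^2 + 8*u + 16)/(u*(u^2 + 8*u + 12))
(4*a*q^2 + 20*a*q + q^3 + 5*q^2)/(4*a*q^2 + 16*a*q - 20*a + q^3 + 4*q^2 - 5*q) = q/(q - 1)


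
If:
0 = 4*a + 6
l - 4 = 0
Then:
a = -3/2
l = 4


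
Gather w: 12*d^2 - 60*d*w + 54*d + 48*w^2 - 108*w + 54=12*d^2 + 54*d + 48*w^2 + w*(-60*d - 108) + 54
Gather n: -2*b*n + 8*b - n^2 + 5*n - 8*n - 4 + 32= 8*b - n^2 + n*(-2*b - 3) + 28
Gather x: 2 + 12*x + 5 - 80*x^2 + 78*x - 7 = -80*x^2 + 90*x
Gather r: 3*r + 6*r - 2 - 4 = 9*r - 6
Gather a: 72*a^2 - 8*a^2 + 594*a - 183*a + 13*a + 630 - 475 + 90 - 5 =64*a^2 + 424*a + 240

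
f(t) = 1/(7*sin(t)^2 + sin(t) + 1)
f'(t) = (-14*sin(t)*cos(t) - cos(t))/(7*sin(t)^2 + sin(t) + 1)^2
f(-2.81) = 0.71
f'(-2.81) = -1.68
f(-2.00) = 0.17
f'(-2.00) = -0.14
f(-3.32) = 0.72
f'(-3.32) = 1.75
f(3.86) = 0.30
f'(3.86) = -0.54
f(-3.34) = 0.68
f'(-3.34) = 1.71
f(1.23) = 0.12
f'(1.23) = -0.07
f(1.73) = 0.11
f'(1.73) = 0.03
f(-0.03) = 1.02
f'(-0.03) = -0.61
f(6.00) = 0.79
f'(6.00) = 1.74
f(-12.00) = 0.28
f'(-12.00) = -0.57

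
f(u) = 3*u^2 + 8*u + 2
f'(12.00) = 80.00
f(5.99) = 157.56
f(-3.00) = 5.00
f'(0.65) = 11.90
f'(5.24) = 39.44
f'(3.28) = 27.68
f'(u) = 6*u + 8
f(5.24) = 126.29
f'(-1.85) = -3.10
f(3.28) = 60.52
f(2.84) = 48.92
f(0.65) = 8.47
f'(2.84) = 25.04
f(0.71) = 9.19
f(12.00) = 530.00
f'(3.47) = 28.82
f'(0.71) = 12.26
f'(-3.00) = -10.00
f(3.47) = 65.88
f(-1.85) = -2.53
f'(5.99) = 43.94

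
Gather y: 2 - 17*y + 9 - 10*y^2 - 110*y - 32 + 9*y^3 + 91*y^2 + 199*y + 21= 9*y^3 + 81*y^2 + 72*y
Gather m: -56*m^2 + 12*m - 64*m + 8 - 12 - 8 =-56*m^2 - 52*m - 12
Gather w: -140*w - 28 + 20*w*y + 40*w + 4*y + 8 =w*(20*y - 100) + 4*y - 20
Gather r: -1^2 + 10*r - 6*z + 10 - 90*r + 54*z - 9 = -80*r + 48*z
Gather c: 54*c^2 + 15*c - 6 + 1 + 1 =54*c^2 + 15*c - 4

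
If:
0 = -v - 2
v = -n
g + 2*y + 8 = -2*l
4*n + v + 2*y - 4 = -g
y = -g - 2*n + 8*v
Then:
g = -38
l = -3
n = 2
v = -2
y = 18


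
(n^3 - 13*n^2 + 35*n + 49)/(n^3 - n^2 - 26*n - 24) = (n^2 - 14*n + 49)/(n^2 - 2*n - 24)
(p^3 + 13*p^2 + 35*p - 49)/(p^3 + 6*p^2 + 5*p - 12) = (p^2 + 14*p + 49)/(p^2 + 7*p + 12)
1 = 1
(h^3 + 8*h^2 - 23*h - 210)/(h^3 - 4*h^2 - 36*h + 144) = (h^2 + 2*h - 35)/(h^2 - 10*h + 24)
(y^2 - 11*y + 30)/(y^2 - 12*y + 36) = (y - 5)/(y - 6)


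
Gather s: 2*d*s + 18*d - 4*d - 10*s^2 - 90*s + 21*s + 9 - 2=14*d - 10*s^2 + s*(2*d - 69) + 7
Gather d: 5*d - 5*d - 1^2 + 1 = 0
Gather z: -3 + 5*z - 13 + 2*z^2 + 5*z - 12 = 2*z^2 + 10*z - 28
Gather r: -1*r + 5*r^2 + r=5*r^2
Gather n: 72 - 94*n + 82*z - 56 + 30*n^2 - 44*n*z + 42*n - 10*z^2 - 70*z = 30*n^2 + n*(-44*z - 52) - 10*z^2 + 12*z + 16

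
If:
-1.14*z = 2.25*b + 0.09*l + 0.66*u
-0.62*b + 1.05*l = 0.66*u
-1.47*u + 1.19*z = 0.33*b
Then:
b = -0.802921059006372*z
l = 0.148036251035426*z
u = 0.989771394198709*z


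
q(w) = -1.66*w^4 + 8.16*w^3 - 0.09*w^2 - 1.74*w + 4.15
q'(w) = -6.64*w^3 + 24.48*w^2 - 0.18*w - 1.74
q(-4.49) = -1403.16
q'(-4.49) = 1093.63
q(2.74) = 73.00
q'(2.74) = 44.96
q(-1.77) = -54.59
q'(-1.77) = 112.09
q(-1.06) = -5.92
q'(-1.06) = 33.86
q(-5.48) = -2828.91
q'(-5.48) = 1827.11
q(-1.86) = -65.30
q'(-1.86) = 126.01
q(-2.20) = -118.23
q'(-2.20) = 187.84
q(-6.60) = -5484.06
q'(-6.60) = 2974.77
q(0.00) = 4.15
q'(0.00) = -1.74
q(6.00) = -398.33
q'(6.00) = -555.78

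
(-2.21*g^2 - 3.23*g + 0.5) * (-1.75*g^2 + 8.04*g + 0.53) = 3.8675*g^4 - 12.1159*g^3 - 28.0155*g^2 + 2.3081*g + 0.265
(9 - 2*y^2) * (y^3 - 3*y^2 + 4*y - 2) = -2*y^5 + 6*y^4 + y^3 - 23*y^2 + 36*y - 18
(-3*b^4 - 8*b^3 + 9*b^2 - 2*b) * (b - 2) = -3*b^5 - 2*b^4 + 25*b^3 - 20*b^2 + 4*b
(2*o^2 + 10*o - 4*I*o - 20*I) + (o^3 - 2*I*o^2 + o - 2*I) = o^3 + 2*o^2 - 2*I*o^2 + 11*o - 4*I*o - 22*I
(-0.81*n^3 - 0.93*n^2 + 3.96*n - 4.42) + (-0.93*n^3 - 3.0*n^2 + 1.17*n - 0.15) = -1.74*n^3 - 3.93*n^2 + 5.13*n - 4.57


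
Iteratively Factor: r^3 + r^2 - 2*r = (r)*(r^2 + r - 2) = r*(r + 2)*(r - 1)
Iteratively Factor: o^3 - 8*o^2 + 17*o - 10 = (o - 5)*(o^2 - 3*o + 2) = (o - 5)*(o - 2)*(o - 1)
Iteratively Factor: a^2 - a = (a)*(a - 1)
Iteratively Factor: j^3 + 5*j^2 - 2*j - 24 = (j + 4)*(j^2 + j - 6) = (j + 3)*(j + 4)*(j - 2)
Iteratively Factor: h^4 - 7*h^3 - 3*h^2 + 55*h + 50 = (h - 5)*(h^3 - 2*h^2 - 13*h - 10) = (h - 5)^2*(h^2 + 3*h + 2) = (h - 5)^2*(h + 1)*(h + 2)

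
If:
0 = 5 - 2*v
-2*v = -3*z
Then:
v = 5/2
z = 5/3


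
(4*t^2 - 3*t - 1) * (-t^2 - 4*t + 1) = -4*t^4 - 13*t^3 + 17*t^2 + t - 1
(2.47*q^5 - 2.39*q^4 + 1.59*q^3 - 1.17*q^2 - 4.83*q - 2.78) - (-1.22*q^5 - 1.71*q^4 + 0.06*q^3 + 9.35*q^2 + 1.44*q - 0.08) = 3.69*q^5 - 0.68*q^4 + 1.53*q^3 - 10.52*q^2 - 6.27*q - 2.7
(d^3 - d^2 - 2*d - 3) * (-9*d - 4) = -9*d^4 + 5*d^3 + 22*d^2 + 35*d + 12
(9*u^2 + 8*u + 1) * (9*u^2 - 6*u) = 81*u^4 + 18*u^3 - 39*u^2 - 6*u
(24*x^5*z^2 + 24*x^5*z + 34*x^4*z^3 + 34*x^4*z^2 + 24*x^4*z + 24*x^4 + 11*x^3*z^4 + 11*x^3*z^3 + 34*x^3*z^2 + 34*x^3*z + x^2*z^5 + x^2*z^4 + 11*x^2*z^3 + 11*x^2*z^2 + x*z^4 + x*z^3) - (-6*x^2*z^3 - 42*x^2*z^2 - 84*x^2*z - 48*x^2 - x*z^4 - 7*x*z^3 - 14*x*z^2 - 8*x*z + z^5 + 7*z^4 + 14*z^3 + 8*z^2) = 24*x^5*z^2 + 24*x^5*z + 34*x^4*z^3 + 34*x^4*z^2 + 24*x^4*z + 24*x^4 + 11*x^3*z^4 + 11*x^3*z^3 + 34*x^3*z^2 + 34*x^3*z + x^2*z^5 + x^2*z^4 + 17*x^2*z^3 + 53*x^2*z^2 + 84*x^2*z + 48*x^2 + 2*x*z^4 + 8*x*z^3 + 14*x*z^2 + 8*x*z - z^5 - 7*z^4 - 14*z^3 - 8*z^2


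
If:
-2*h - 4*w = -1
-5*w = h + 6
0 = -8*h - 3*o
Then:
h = 29/6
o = -116/9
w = -13/6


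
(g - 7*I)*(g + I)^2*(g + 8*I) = g^4 + 3*I*g^3 + 53*g^2 + 111*I*g - 56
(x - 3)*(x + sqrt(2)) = x^2 - 3*x + sqrt(2)*x - 3*sqrt(2)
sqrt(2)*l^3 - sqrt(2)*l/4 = l*(l - 1/2)*(sqrt(2)*l + sqrt(2)/2)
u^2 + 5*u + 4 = (u + 1)*(u + 4)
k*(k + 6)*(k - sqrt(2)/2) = k^3 - sqrt(2)*k^2/2 + 6*k^2 - 3*sqrt(2)*k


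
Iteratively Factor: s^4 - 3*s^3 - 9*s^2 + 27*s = (s - 3)*(s^3 - 9*s) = (s - 3)*(s + 3)*(s^2 - 3*s) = (s - 3)^2*(s + 3)*(s)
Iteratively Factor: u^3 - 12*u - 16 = (u - 4)*(u^2 + 4*u + 4) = (u - 4)*(u + 2)*(u + 2)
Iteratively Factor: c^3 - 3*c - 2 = (c + 1)*(c^2 - c - 2) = (c + 1)^2*(c - 2)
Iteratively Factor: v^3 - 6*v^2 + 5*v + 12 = (v + 1)*(v^2 - 7*v + 12) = (v - 3)*(v + 1)*(v - 4)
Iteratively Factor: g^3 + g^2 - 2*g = (g + 2)*(g^2 - g) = (g - 1)*(g + 2)*(g)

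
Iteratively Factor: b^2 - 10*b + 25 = (b - 5)*(b - 5)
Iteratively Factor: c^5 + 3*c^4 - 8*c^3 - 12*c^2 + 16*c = (c - 1)*(c^4 + 4*c^3 - 4*c^2 - 16*c) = (c - 1)*(c + 4)*(c^3 - 4*c) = (c - 2)*(c - 1)*(c + 4)*(c^2 + 2*c) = c*(c - 2)*(c - 1)*(c + 4)*(c + 2)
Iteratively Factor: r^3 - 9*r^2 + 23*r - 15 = (r - 1)*(r^2 - 8*r + 15) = (r - 5)*(r - 1)*(r - 3)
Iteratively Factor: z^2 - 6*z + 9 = (z - 3)*(z - 3)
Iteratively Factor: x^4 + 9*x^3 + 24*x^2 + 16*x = (x)*(x^3 + 9*x^2 + 24*x + 16) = x*(x + 1)*(x^2 + 8*x + 16) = x*(x + 1)*(x + 4)*(x + 4)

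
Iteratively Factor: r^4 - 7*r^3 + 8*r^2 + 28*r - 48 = (r + 2)*(r^3 - 9*r^2 + 26*r - 24) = (r - 3)*(r + 2)*(r^2 - 6*r + 8) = (r - 3)*(r - 2)*(r + 2)*(r - 4)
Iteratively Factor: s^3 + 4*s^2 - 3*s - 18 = (s + 3)*(s^2 + s - 6) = (s - 2)*(s + 3)*(s + 3)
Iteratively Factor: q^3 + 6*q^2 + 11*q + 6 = (q + 1)*(q^2 + 5*q + 6) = (q + 1)*(q + 2)*(q + 3)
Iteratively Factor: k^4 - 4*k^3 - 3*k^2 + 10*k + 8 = (k - 4)*(k^3 - 3*k - 2) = (k - 4)*(k - 2)*(k^2 + 2*k + 1) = (k - 4)*(k - 2)*(k + 1)*(k + 1)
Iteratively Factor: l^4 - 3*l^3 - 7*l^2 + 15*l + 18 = (l - 3)*(l^3 - 7*l - 6) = (l - 3)^2*(l^2 + 3*l + 2) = (l - 3)^2*(l + 1)*(l + 2)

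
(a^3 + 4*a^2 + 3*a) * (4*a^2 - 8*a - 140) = 4*a^5 + 8*a^4 - 160*a^3 - 584*a^2 - 420*a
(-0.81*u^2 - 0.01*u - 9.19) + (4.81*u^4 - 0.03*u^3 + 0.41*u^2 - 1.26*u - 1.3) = 4.81*u^4 - 0.03*u^3 - 0.4*u^2 - 1.27*u - 10.49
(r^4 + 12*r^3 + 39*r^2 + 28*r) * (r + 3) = r^5 + 15*r^4 + 75*r^3 + 145*r^2 + 84*r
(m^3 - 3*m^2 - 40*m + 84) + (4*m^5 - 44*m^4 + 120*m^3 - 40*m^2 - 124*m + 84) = 4*m^5 - 44*m^4 + 121*m^3 - 43*m^2 - 164*m + 168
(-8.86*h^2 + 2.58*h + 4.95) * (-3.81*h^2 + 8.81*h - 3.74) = 33.7566*h^4 - 87.8864*h^3 + 37.0067*h^2 + 33.9603*h - 18.513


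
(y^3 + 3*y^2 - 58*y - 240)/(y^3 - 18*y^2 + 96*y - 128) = (y^2 + 11*y + 30)/(y^2 - 10*y + 16)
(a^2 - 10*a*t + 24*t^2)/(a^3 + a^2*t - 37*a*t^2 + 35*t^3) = (a^2 - 10*a*t + 24*t^2)/(a^3 + a^2*t - 37*a*t^2 + 35*t^3)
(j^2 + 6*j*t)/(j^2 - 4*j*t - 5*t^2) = j*(-j - 6*t)/(-j^2 + 4*j*t + 5*t^2)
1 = 1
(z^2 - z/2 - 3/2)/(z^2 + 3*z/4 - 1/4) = 2*(2*z - 3)/(4*z - 1)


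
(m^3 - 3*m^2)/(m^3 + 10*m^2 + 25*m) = m*(m - 3)/(m^2 + 10*m + 25)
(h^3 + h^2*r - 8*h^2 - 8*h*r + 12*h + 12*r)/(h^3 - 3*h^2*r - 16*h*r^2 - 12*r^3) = (-h^2 + 8*h - 12)/(-h^2 + 4*h*r + 12*r^2)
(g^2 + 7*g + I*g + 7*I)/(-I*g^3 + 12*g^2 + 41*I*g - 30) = I*(g + 7)/(g^2 + 11*I*g - 30)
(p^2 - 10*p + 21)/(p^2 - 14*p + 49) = (p - 3)/(p - 7)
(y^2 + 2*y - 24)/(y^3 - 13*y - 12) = (y + 6)/(y^2 + 4*y + 3)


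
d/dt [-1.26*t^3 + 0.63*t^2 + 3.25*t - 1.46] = -3.78*t^2 + 1.26*t + 3.25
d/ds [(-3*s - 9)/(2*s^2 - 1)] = 3*(-2*s^2 + 4*s*(s + 3) + 1)/(2*s^2 - 1)^2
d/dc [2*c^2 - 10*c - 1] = 4*c - 10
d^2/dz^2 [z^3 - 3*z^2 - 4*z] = 6*z - 6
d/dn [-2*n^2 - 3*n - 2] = -4*n - 3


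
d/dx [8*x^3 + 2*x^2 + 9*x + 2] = 24*x^2 + 4*x + 9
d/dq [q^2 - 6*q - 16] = 2*q - 6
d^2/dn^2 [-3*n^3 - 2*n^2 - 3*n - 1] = -18*n - 4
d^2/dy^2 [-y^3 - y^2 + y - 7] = -6*y - 2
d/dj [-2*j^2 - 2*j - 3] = -4*j - 2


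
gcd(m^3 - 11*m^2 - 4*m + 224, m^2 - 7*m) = m - 7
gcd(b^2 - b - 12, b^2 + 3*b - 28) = b - 4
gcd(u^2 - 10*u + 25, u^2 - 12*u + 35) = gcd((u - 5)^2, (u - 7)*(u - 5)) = u - 5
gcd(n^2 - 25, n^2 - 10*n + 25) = n - 5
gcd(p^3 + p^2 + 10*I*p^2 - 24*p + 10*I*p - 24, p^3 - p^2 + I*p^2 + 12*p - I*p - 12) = p + 4*I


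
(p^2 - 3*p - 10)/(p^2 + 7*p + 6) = (p^2 - 3*p - 10)/(p^2 + 7*p + 6)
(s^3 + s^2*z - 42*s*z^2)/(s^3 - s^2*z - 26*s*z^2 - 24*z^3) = s*(s + 7*z)/(s^2 + 5*s*z + 4*z^2)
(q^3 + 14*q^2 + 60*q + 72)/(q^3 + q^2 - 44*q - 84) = (q + 6)/(q - 7)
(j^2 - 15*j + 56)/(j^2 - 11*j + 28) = (j - 8)/(j - 4)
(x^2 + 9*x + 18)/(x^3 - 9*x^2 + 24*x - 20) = (x^2 + 9*x + 18)/(x^3 - 9*x^2 + 24*x - 20)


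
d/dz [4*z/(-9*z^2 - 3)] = 4*(3*z^2 - 1)/(3*(3*z^2 + 1)^2)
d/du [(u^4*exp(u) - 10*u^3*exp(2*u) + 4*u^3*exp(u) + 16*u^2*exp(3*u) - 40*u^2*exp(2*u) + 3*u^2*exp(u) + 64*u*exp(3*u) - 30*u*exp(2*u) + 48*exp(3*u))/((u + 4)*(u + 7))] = (u^6 - 20*u^5*exp(u) + 17*u^5 + 48*u^4*exp(2*u) - 310*u^4*exp(u) + 112*u^4 + 720*u^3*exp(2*u) - 1720*u^3*exp(u) + 345*u^3 + 3712*u^2*exp(2*u) - 4150*u^2*exp(u) + 453*u^2 + 7760*u*exp(2*u) - 3920*u*exp(u) + 168*u + 5296*exp(2*u) - 840*exp(u))*exp(u)/(u^4 + 22*u^3 + 177*u^2 + 616*u + 784)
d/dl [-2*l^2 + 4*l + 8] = 4 - 4*l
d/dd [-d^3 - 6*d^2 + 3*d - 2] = -3*d^2 - 12*d + 3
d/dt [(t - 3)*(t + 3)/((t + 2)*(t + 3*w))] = (2*t*(t + 2)*(t + 3*w) - (t - 3)*(t + 2)*(t + 3) - (t - 3)*(t + 3)*(t + 3*w))/((t + 2)^2*(t + 3*w)^2)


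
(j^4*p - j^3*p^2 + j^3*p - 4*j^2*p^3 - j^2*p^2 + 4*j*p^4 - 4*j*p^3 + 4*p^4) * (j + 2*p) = j^5*p + j^4*p^2 + j^4*p - 6*j^3*p^3 + j^3*p^2 - 4*j^2*p^4 - 6*j^2*p^3 + 8*j*p^5 - 4*j*p^4 + 8*p^5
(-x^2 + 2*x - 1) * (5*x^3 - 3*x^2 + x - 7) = -5*x^5 + 13*x^4 - 12*x^3 + 12*x^2 - 15*x + 7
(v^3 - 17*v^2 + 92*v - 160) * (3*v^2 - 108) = 3*v^5 - 51*v^4 + 168*v^3 + 1356*v^2 - 9936*v + 17280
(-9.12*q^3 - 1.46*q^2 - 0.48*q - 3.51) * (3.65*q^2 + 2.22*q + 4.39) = -33.288*q^5 - 25.5754*q^4 - 45.03*q^3 - 20.2865*q^2 - 9.8994*q - 15.4089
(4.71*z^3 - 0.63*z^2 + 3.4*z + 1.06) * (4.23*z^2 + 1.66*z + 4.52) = 19.9233*z^5 + 5.1537*z^4 + 34.6254*z^3 + 7.2802*z^2 + 17.1276*z + 4.7912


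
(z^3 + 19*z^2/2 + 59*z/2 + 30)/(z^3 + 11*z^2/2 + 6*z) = (2*z^2 + 11*z + 15)/(z*(2*z + 3))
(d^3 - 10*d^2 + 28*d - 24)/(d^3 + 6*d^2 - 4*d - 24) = (d^2 - 8*d + 12)/(d^2 + 8*d + 12)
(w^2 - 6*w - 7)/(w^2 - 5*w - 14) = (w + 1)/(w + 2)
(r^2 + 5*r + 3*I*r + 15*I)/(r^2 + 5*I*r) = (r^2 + r*(5 + 3*I) + 15*I)/(r*(r + 5*I))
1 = 1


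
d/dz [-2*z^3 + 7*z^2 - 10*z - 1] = -6*z^2 + 14*z - 10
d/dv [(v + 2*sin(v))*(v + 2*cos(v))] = 2*sqrt(2)*v*cos(v + pi/4) + 2*v + 2*sqrt(2)*sin(v + pi/4) + 4*cos(2*v)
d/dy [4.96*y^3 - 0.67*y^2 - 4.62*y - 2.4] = 14.88*y^2 - 1.34*y - 4.62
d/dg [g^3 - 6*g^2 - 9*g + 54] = 3*g^2 - 12*g - 9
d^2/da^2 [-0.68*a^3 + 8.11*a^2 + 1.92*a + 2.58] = 16.22 - 4.08*a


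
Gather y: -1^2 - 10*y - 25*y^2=-25*y^2 - 10*y - 1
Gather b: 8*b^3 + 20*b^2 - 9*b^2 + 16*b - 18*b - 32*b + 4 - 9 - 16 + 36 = 8*b^3 + 11*b^2 - 34*b + 15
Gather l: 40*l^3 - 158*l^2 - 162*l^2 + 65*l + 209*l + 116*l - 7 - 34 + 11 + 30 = 40*l^3 - 320*l^2 + 390*l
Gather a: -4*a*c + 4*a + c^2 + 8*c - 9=a*(4 - 4*c) + c^2 + 8*c - 9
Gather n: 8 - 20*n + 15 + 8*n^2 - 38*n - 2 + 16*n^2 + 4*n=24*n^2 - 54*n + 21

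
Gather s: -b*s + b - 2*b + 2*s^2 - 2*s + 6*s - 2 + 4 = -b + 2*s^2 + s*(4 - b) + 2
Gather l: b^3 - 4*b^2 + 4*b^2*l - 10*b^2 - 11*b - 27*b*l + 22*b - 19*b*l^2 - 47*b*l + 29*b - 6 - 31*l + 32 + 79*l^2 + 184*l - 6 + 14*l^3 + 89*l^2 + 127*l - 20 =b^3 - 14*b^2 + 40*b + 14*l^3 + l^2*(168 - 19*b) + l*(4*b^2 - 74*b + 280)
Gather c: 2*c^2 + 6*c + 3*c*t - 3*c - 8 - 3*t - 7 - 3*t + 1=2*c^2 + c*(3*t + 3) - 6*t - 14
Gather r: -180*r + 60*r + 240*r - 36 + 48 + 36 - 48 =120*r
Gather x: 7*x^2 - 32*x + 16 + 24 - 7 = 7*x^2 - 32*x + 33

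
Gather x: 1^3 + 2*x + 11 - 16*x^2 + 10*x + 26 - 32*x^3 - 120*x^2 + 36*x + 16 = -32*x^3 - 136*x^2 + 48*x + 54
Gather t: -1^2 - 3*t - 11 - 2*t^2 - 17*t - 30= -2*t^2 - 20*t - 42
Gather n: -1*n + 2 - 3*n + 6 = 8 - 4*n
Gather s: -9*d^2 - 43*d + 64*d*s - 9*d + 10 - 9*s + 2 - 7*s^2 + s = -9*d^2 - 52*d - 7*s^2 + s*(64*d - 8) + 12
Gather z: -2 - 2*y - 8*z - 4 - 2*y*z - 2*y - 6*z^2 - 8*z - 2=-4*y - 6*z^2 + z*(-2*y - 16) - 8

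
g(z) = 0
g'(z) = 0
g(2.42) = 0.00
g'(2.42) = 0.00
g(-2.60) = 0.00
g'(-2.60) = 0.00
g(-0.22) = 0.00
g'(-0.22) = 0.00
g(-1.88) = 0.00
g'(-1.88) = 0.00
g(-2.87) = 0.00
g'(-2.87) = 0.00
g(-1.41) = 0.00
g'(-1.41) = 0.00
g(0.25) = 0.00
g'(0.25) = 0.00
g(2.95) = 0.00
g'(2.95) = 0.00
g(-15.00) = 0.00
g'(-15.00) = 0.00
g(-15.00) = 0.00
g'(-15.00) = 0.00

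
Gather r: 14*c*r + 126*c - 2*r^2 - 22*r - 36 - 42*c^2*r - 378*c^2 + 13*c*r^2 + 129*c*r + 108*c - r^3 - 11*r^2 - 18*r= -378*c^2 + 234*c - r^3 + r^2*(13*c - 13) + r*(-42*c^2 + 143*c - 40) - 36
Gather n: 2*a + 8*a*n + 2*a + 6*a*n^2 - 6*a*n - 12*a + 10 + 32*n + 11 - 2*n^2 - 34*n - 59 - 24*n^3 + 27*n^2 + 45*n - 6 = -8*a - 24*n^3 + n^2*(6*a + 25) + n*(2*a + 43) - 44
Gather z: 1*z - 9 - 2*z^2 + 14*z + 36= -2*z^2 + 15*z + 27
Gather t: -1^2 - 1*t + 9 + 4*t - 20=3*t - 12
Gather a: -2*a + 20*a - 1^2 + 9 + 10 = 18*a + 18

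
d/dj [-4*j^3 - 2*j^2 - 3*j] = -12*j^2 - 4*j - 3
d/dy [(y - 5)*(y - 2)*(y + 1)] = 3*y^2 - 12*y + 3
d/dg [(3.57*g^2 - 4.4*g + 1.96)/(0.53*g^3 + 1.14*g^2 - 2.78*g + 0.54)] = (-1.8921*g^4 + 4.664*g^3 - 8.025*g^2 - 0.613200000000003*g + 3.0728)/(0.2809*g^6 + 1.2084*g^5 - 1.6472*g^4 - 5.766*g^3 + 8.9596*g^2 - 3.0024*g + 0.2916)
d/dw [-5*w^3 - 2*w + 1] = -15*w^2 - 2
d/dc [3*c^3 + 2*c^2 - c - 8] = 9*c^2 + 4*c - 1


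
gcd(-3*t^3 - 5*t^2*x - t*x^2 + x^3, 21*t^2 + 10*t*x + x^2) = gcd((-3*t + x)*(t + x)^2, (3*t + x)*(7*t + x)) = 1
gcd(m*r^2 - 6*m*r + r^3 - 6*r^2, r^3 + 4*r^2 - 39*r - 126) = r - 6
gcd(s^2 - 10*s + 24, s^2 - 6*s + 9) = 1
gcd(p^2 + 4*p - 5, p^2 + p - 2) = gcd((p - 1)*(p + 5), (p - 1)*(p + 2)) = p - 1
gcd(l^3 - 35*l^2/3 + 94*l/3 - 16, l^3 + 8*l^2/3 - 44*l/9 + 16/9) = l - 2/3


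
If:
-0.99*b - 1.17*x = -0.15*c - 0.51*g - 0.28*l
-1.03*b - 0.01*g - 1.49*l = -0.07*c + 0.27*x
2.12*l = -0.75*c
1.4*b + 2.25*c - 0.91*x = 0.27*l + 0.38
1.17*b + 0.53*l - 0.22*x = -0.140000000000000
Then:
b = 0.04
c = 0.36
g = 1.35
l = -0.13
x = 0.57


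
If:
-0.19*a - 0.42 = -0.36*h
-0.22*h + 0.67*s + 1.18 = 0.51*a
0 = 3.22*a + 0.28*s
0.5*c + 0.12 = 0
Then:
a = 0.11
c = -0.24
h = 1.23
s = -1.27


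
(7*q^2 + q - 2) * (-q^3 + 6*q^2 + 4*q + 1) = -7*q^5 + 41*q^4 + 36*q^3 - q^2 - 7*q - 2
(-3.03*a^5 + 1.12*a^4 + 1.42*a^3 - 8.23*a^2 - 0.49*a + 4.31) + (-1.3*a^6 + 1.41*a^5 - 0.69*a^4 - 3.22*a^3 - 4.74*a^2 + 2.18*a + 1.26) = -1.3*a^6 - 1.62*a^5 + 0.43*a^4 - 1.8*a^3 - 12.97*a^2 + 1.69*a + 5.57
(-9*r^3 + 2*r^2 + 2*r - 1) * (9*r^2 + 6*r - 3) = -81*r^5 - 36*r^4 + 57*r^3 - 3*r^2 - 12*r + 3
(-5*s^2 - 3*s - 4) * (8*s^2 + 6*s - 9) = -40*s^4 - 54*s^3 - 5*s^2 + 3*s + 36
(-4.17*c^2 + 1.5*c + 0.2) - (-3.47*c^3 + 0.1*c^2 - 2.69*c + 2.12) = 3.47*c^3 - 4.27*c^2 + 4.19*c - 1.92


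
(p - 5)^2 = p^2 - 10*p + 25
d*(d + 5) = d^2 + 5*d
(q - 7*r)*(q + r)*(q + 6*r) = q^3 - 43*q*r^2 - 42*r^3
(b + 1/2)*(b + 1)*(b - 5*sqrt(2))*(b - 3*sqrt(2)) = b^4 - 8*sqrt(2)*b^3 + 3*b^3/2 - 12*sqrt(2)*b^2 + 61*b^2/2 - 4*sqrt(2)*b + 45*b + 15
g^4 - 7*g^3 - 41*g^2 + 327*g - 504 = (g - 8)*(g - 3)^2*(g + 7)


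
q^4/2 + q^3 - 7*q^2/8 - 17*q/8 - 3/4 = (q/2 + 1/2)*(q - 3/2)*(q + 1/2)*(q + 2)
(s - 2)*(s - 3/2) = s^2 - 7*s/2 + 3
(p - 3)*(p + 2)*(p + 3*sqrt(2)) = p^3 - p^2 + 3*sqrt(2)*p^2 - 6*p - 3*sqrt(2)*p - 18*sqrt(2)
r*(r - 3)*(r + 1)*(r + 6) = r^4 + 4*r^3 - 15*r^2 - 18*r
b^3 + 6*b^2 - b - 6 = (b - 1)*(b + 1)*(b + 6)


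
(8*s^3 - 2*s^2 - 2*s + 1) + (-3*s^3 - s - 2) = 5*s^3 - 2*s^2 - 3*s - 1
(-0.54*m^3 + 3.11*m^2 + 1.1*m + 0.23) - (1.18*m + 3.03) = -0.54*m^3 + 3.11*m^2 - 0.0799999999999998*m - 2.8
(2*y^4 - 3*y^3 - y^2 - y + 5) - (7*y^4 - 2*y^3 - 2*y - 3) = -5*y^4 - y^3 - y^2 + y + 8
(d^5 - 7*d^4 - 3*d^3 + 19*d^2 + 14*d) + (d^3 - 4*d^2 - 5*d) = d^5 - 7*d^4 - 2*d^3 + 15*d^2 + 9*d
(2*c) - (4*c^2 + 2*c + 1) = -4*c^2 - 1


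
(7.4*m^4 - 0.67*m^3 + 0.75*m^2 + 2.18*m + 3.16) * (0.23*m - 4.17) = 1.702*m^5 - 31.0121*m^4 + 2.9664*m^3 - 2.6261*m^2 - 8.3638*m - 13.1772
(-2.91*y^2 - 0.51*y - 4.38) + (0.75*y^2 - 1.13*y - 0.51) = -2.16*y^2 - 1.64*y - 4.89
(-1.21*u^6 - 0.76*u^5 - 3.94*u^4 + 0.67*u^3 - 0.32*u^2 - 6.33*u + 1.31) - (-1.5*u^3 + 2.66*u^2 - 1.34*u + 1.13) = -1.21*u^6 - 0.76*u^5 - 3.94*u^4 + 2.17*u^3 - 2.98*u^2 - 4.99*u + 0.18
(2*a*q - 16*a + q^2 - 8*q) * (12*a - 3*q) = 24*a^2*q - 192*a^2 + 6*a*q^2 - 48*a*q - 3*q^3 + 24*q^2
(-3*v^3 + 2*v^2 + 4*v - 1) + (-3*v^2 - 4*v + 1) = -3*v^3 - v^2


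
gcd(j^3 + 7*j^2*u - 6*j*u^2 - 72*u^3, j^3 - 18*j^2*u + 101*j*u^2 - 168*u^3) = -j + 3*u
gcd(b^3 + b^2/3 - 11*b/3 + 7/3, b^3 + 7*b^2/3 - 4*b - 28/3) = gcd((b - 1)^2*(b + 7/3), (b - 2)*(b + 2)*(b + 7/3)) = b + 7/3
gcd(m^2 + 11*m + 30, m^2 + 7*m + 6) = m + 6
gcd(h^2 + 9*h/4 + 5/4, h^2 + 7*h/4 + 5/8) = h + 5/4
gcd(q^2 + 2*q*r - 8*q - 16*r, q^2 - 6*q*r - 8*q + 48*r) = q - 8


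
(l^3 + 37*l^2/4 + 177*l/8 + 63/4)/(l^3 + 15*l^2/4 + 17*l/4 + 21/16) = 2*(l + 6)/(2*l + 1)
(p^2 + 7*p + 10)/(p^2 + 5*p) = (p + 2)/p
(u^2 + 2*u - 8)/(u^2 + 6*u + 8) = (u - 2)/(u + 2)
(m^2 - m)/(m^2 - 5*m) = (m - 1)/(m - 5)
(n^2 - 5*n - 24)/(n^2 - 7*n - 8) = (n + 3)/(n + 1)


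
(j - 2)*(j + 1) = j^2 - j - 2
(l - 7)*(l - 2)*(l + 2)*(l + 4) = l^4 - 3*l^3 - 32*l^2 + 12*l + 112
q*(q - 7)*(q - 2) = q^3 - 9*q^2 + 14*q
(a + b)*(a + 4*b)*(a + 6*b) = a^3 + 11*a^2*b + 34*a*b^2 + 24*b^3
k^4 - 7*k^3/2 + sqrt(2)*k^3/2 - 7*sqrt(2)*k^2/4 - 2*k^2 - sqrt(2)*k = k*(k - 4)*(k + 1/2)*(k + sqrt(2)/2)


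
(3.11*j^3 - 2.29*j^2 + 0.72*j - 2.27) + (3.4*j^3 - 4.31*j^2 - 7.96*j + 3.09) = 6.51*j^3 - 6.6*j^2 - 7.24*j + 0.82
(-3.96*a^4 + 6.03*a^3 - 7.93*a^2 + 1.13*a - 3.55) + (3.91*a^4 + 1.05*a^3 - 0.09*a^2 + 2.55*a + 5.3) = -0.0499999999999998*a^4 + 7.08*a^3 - 8.02*a^2 + 3.68*a + 1.75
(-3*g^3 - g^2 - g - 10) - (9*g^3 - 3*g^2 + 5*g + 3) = -12*g^3 + 2*g^2 - 6*g - 13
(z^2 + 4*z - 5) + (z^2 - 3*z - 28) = 2*z^2 + z - 33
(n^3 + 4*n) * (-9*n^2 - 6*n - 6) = -9*n^5 - 6*n^4 - 42*n^3 - 24*n^2 - 24*n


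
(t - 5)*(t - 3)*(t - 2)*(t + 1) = t^4 - 9*t^3 + 21*t^2 + t - 30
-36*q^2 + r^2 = (-6*q + r)*(6*q + r)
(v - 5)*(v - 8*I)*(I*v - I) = I*v^3 + 8*v^2 - 6*I*v^2 - 48*v + 5*I*v + 40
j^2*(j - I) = j^3 - I*j^2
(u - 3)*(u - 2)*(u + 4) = u^3 - u^2 - 14*u + 24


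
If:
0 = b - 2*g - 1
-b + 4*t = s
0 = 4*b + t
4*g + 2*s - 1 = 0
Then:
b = -3/32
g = -35/64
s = 51/32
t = 3/8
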